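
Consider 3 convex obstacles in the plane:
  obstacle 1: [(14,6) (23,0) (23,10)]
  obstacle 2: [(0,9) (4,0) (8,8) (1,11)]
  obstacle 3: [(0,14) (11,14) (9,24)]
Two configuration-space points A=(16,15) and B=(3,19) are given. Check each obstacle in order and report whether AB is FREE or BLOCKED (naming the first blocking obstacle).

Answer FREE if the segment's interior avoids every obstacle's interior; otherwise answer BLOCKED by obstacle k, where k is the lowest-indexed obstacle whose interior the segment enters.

Obstacle 1 [(14,6) (23,0) (23,10)]:
  edge (14,6)–(23,0): clear
  edge (23,0)–(23,10): clear
  edge (23,10)–(14,6): clear
  midpoint (19/2,17) outside
  → clear
Obstacle 2 [(0,9) (4,0) (8,8) (1,11)]:
  edge (0,9)–(4,0): clear
  edge (4,0)–(8,8): clear
  edge (8,8)–(1,11): clear
  edge (1,11)–(0,9): clear
  midpoint (19/2,17) outside
  → clear
Obstacle 3 [(0,14) (11,14) (9,24)]:
  edge (0,14)–(11,14): clear
  edge (11,14)–(9,24): crosses AB
  edge (9,24)–(0,14): crosses AB
  → BLOCKED

BLOCKED by obstacle 3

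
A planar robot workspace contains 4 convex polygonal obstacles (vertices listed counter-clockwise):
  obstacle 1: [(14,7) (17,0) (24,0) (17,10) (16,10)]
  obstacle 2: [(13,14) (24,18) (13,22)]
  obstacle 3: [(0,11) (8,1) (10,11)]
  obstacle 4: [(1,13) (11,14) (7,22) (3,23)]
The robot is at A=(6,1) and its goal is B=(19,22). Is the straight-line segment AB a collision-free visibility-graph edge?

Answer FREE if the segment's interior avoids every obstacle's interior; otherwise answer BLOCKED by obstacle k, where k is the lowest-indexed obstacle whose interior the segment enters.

Obstacle 1 [(14,7) (17,0) (24,0) (17,10) (16,10)]:
  edge (14,7)–(17,0): clear
  edge (17,0)–(24,0): clear
  edge (24,0)–(17,10): clear
  edge (17,10)–(16,10): clear
  edge (16,10)–(14,7): clear
  midpoint (25/2,23/2) outside
  → clear
Obstacle 2 [(13,14) (24,18) (13,22)]:
  edge (13,14)–(24,18): crosses AB
  edge (24,18)–(13,22): crosses AB
  edge (13,22)–(13,14): clear
  → BLOCKED
Obstacle 3 [(0,11) (8,1) (10,11)]:
  edge (0,11)–(8,1): crosses AB
  edge (8,1)–(10,11): crosses AB
  edge (10,11)–(0,11): clear
  → BLOCKED
Obstacle 4 [(1,13) (11,14) (7,22) (3,23)]:
  edge (1,13)–(11,14): clear
  edge (11,14)–(7,22): clear
  edge (7,22)–(3,23): clear
  edge (3,23)–(1,13): clear
  midpoint (25/2,23/2) outside
  → clear

BLOCKED by obstacle 2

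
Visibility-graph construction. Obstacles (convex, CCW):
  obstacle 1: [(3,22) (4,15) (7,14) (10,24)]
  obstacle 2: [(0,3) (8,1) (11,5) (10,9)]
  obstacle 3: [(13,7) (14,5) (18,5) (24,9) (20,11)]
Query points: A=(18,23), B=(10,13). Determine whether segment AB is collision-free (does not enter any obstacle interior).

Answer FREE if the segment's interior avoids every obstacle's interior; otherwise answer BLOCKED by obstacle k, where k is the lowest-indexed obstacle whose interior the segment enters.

Obstacle 1 [(3,22) (4,15) (7,14) (10,24)]:
  edge (3,22)–(4,15): clear
  edge (4,15)–(7,14): clear
  edge (7,14)–(10,24): clear
  edge (10,24)–(3,22): clear
  midpoint (14,18) outside
  → clear
Obstacle 2 [(0,3) (8,1) (11,5) (10,9)]:
  edge (0,3)–(8,1): clear
  edge (8,1)–(11,5): clear
  edge (11,5)–(10,9): clear
  edge (10,9)–(0,3): clear
  midpoint (14,18) outside
  → clear
Obstacle 3 [(13,7) (14,5) (18,5) (24,9) (20,11)]:
  edge (13,7)–(14,5): clear
  edge (14,5)–(18,5): clear
  edge (18,5)–(24,9): clear
  edge (24,9)–(20,11): clear
  edge (20,11)–(13,7): clear
  midpoint (14,18) outside
  → clear

FREE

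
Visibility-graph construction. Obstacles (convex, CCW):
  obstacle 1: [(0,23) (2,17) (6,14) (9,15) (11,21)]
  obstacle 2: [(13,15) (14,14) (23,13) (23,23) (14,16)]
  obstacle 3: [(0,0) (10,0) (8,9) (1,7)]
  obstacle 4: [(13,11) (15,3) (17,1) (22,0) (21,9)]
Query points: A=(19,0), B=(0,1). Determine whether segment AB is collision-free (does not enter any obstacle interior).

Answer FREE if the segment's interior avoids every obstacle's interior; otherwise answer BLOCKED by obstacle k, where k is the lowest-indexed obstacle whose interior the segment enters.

BLOCKED by obstacle 3

Obstacle 1 [(0,23) (2,17) (6,14) (9,15) (11,21)]:
  edge (0,23)–(2,17): clear
  edge (2,17)–(6,14): clear
  edge (6,14)–(9,15): clear
  edge (9,15)–(11,21): clear
  edge (11,21)–(0,23): clear
  midpoint (19/2,1/2) outside
  → clear
Obstacle 2 [(13,15) (14,14) (23,13) (23,23) (14,16)]:
  edge (13,15)–(14,14): clear
  edge (14,14)–(23,13): clear
  edge (23,13)–(23,23): clear
  edge (23,23)–(14,16): clear
  edge (14,16)–(13,15): clear
  midpoint (19/2,1/2) outside
  → clear
Obstacle 3 [(0,0) (10,0) (8,9) (1,7)]:
  edge (0,0)–(10,0): clear
  edge (10,0)–(8,9): crosses AB
  edge (8,9)–(1,7): clear
  edge (1,7)–(0,0): crosses AB
  → BLOCKED
Obstacle 4 [(13,11) (15,3) (17,1) (22,0) (21,9)]:
  edge (13,11)–(15,3): clear
  edge (15,3)–(17,1): clear
  edge (17,1)–(22,0): clear
  edge (22,0)–(21,9): clear
  edge (21,9)–(13,11): clear
  midpoint (19/2,1/2) outside
  → clear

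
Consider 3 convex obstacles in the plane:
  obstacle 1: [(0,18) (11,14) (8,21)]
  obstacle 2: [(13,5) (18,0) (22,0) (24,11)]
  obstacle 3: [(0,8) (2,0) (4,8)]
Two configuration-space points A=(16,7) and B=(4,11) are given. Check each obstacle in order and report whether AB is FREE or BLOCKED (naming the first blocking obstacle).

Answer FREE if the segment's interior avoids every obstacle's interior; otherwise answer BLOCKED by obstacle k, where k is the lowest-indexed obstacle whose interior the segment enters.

FREE

Obstacle 1 [(0,18) (11,14) (8,21)]:
  edge (0,18)–(11,14): clear
  edge (11,14)–(8,21): clear
  edge (8,21)–(0,18): clear
  midpoint (10,9) outside
  → clear
Obstacle 2 [(13,5) (18,0) (22,0) (24,11)]:
  edge (13,5)–(18,0): clear
  edge (18,0)–(22,0): clear
  edge (22,0)–(24,11): clear
  edge (24,11)–(13,5): clear
  midpoint (10,9) outside
  → clear
Obstacle 3 [(0,8) (2,0) (4,8)]:
  edge (0,8)–(2,0): clear
  edge (2,0)–(4,8): clear
  edge (4,8)–(0,8): clear
  midpoint (10,9) outside
  → clear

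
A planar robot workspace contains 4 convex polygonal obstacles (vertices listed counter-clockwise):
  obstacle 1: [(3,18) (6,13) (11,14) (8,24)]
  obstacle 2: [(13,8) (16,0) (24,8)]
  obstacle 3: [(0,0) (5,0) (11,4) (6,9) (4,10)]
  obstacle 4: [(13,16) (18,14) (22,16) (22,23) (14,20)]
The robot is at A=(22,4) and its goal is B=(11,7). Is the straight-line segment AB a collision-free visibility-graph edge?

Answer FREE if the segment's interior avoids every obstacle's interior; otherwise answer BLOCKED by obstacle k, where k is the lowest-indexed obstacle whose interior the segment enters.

Obstacle 1 [(3,18) (6,13) (11,14) (8,24)]:
  edge (3,18)–(6,13): clear
  edge (6,13)–(11,14): clear
  edge (11,14)–(8,24): clear
  edge (8,24)–(3,18): clear
  midpoint (33/2,11/2) outside
  → clear
Obstacle 2 [(13,8) (16,0) (24,8)]:
  edge (13,8)–(16,0): crosses AB
  edge (16,0)–(24,8): crosses AB
  edge (24,8)–(13,8): clear
  → BLOCKED
Obstacle 3 [(0,0) (5,0) (11,4) (6,9) (4,10)]:
  edge (0,0)–(5,0): clear
  edge (5,0)–(11,4): clear
  edge (11,4)–(6,9): clear
  edge (6,9)–(4,10): clear
  edge (4,10)–(0,0): clear
  midpoint (33/2,11/2) outside
  → clear
Obstacle 4 [(13,16) (18,14) (22,16) (22,23) (14,20)]:
  edge (13,16)–(18,14): clear
  edge (18,14)–(22,16): clear
  edge (22,16)–(22,23): clear
  edge (22,23)–(14,20): clear
  edge (14,20)–(13,16): clear
  midpoint (33/2,11/2) outside
  → clear

BLOCKED by obstacle 2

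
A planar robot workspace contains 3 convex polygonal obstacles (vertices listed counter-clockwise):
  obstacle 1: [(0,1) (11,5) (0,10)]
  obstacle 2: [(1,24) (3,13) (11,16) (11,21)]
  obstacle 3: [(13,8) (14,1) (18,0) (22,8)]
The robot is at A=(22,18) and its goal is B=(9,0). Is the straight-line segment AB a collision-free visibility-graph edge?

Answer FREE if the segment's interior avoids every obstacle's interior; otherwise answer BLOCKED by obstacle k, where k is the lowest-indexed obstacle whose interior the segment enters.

BLOCKED by obstacle 3

Obstacle 1 [(0,1) (11,5) (0,10)]:
  edge (0,1)–(11,5): clear
  edge (11,5)–(0,10): clear
  edge (0,10)–(0,1): clear
  midpoint (31/2,9) outside
  → clear
Obstacle 2 [(1,24) (3,13) (11,16) (11,21)]:
  edge (1,24)–(3,13): clear
  edge (3,13)–(11,16): clear
  edge (11,16)–(11,21): clear
  edge (11,21)–(1,24): clear
  midpoint (31/2,9) outside
  → clear
Obstacle 3 [(13,8) (14,1) (18,0) (22,8)]:
  edge (13,8)–(14,1): crosses AB
  edge (14,1)–(18,0): clear
  edge (18,0)–(22,8): clear
  edge (22,8)–(13,8): crosses AB
  → BLOCKED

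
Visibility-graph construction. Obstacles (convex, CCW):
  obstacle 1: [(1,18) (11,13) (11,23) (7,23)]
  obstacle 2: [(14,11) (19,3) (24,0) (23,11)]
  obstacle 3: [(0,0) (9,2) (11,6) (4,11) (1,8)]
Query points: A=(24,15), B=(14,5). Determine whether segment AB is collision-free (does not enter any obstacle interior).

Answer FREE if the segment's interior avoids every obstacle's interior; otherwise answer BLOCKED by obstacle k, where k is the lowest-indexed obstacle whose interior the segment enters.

Obstacle 1 [(1,18) (11,13) (11,23) (7,23)]:
  edge (1,18)–(11,13): clear
  edge (11,13)–(11,23): clear
  edge (11,23)–(7,23): clear
  edge (7,23)–(1,18): clear
  midpoint (19,10) outside
  → clear
Obstacle 2 [(14,11) (19,3) (24,0) (23,11)]:
  edge (14,11)–(19,3): crosses AB
  edge (19,3)–(24,0): clear
  edge (24,0)–(23,11): clear
  edge (23,11)–(14,11): crosses AB
  → BLOCKED
Obstacle 3 [(0,0) (9,2) (11,6) (4,11) (1,8)]:
  edge (0,0)–(9,2): clear
  edge (9,2)–(11,6): clear
  edge (11,6)–(4,11): clear
  edge (4,11)–(1,8): clear
  edge (1,8)–(0,0): clear
  midpoint (19,10) outside
  → clear

BLOCKED by obstacle 2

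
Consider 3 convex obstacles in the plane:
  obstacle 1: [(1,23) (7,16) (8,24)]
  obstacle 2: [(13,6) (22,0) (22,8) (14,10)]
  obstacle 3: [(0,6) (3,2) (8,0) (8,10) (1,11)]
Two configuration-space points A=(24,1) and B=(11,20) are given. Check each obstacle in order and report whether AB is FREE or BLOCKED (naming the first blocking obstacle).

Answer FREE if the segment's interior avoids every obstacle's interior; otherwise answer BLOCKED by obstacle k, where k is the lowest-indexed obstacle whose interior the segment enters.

BLOCKED by obstacle 2

Obstacle 1 [(1,23) (7,16) (8,24)]:
  edge (1,23)–(7,16): clear
  edge (7,16)–(8,24): clear
  edge (8,24)–(1,23): clear
  midpoint (35/2,21/2) outside
  → clear
Obstacle 2 [(13,6) (22,0) (22,8) (14,10)]:
  edge (13,6)–(22,0): clear
  edge (22,0)–(22,8): crosses AB
  edge (22,8)–(14,10): crosses AB
  edge (14,10)–(13,6): clear
  → BLOCKED
Obstacle 3 [(0,6) (3,2) (8,0) (8,10) (1,11)]:
  edge (0,6)–(3,2): clear
  edge (3,2)–(8,0): clear
  edge (8,0)–(8,10): clear
  edge (8,10)–(1,11): clear
  edge (1,11)–(0,6): clear
  midpoint (35/2,21/2) outside
  → clear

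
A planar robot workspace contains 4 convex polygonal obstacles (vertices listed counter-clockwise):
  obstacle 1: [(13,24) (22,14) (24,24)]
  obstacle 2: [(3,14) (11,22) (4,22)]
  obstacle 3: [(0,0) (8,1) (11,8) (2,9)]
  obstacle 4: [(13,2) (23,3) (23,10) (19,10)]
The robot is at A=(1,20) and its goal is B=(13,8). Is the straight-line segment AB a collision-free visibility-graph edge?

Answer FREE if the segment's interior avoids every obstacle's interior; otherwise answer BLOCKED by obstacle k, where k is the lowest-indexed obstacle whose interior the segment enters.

BLOCKED by obstacle 2

Obstacle 1 [(13,24) (22,14) (24,24)]:
  edge (13,24)–(22,14): clear
  edge (22,14)–(24,24): clear
  edge (24,24)–(13,24): clear
  midpoint (7,14) outside
  → clear
Obstacle 2 [(3,14) (11,22) (4,22)]:
  edge (3,14)–(11,22): crosses AB
  edge (11,22)–(4,22): clear
  edge (4,22)–(3,14): crosses AB
  → BLOCKED
Obstacle 3 [(0,0) (8,1) (11,8) (2,9)]:
  edge (0,0)–(8,1): clear
  edge (8,1)–(11,8): clear
  edge (11,8)–(2,9): clear
  edge (2,9)–(0,0): clear
  midpoint (7,14) outside
  → clear
Obstacle 4 [(13,2) (23,3) (23,10) (19,10)]:
  edge (13,2)–(23,3): clear
  edge (23,3)–(23,10): clear
  edge (23,10)–(19,10): clear
  edge (19,10)–(13,2): clear
  midpoint (7,14) outside
  → clear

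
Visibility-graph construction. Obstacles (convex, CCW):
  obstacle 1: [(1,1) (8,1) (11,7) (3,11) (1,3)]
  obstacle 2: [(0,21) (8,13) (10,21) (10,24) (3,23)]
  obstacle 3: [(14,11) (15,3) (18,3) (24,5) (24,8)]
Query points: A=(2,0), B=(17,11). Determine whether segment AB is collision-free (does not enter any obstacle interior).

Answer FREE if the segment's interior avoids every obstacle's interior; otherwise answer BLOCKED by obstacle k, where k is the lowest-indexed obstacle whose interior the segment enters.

BLOCKED by obstacle 1

Obstacle 1 [(1,1) (8,1) (11,7) (3,11) (1,3)]:
  edge (1,1)–(8,1): crosses AB
  edge (8,1)–(11,7): crosses AB
  edge (11,7)–(3,11): clear
  edge (3,11)–(1,3): clear
  edge (1,3)–(1,1): clear
  → BLOCKED
Obstacle 2 [(0,21) (8,13) (10,21) (10,24) (3,23)]:
  edge (0,21)–(8,13): clear
  edge (8,13)–(10,21): clear
  edge (10,21)–(10,24): clear
  edge (10,24)–(3,23): clear
  edge (3,23)–(0,21): clear
  midpoint (19/2,11/2) outside
  → clear
Obstacle 3 [(14,11) (15,3) (18,3) (24,5) (24,8)]:
  edge (14,11)–(15,3): crosses AB
  edge (15,3)–(18,3): clear
  edge (18,3)–(24,5): clear
  edge (24,5)–(24,8): clear
  edge (24,8)–(14,11): crosses AB
  → BLOCKED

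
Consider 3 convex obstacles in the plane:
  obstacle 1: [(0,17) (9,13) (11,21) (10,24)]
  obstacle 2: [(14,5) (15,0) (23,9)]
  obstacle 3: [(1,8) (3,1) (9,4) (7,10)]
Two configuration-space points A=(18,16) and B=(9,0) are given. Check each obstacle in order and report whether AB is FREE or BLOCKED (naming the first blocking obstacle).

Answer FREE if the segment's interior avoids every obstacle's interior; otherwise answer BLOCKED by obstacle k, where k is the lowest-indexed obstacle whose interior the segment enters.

FREE

Obstacle 1 [(0,17) (9,13) (11,21) (10,24)]:
  edge (0,17)–(9,13): clear
  edge (9,13)–(11,21): clear
  edge (11,21)–(10,24): clear
  edge (10,24)–(0,17): clear
  midpoint (27/2,8) outside
  → clear
Obstacle 2 [(14,5) (15,0) (23,9)]:
  edge (14,5)–(15,0): clear
  edge (15,0)–(23,9): clear
  edge (23,9)–(14,5): clear
  midpoint (27/2,8) outside
  → clear
Obstacle 3 [(1,8) (3,1) (9,4) (7,10)]:
  edge (1,8)–(3,1): clear
  edge (3,1)–(9,4): clear
  edge (9,4)–(7,10): clear
  edge (7,10)–(1,8): clear
  midpoint (27/2,8) outside
  → clear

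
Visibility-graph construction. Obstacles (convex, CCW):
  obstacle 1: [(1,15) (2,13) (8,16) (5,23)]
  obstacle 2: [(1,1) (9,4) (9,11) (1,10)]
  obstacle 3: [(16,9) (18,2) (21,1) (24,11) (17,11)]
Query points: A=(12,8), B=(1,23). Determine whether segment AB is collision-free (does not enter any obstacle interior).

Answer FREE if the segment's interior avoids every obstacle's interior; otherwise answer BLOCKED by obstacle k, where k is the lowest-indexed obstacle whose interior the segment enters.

BLOCKED by obstacle 1

Obstacle 1 [(1,15) (2,13) (8,16) (5,23)]:
  edge (1,15)–(2,13): clear
  edge (2,13)–(8,16): crosses AB
  edge (8,16)–(5,23): clear
  edge (5,23)–(1,15): crosses AB
  → BLOCKED
Obstacle 2 [(1,1) (9,4) (9,11) (1,10)]:
  edge (1,1)–(9,4): clear
  edge (9,4)–(9,11): clear
  edge (9,11)–(1,10): clear
  edge (1,10)–(1,1): clear
  midpoint (13/2,31/2) outside
  → clear
Obstacle 3 [(16,9) (18,2) (21,1) (24,11) (17,11)]:
  edge (16,9)–(18,2): clear
  edge (18,2)–(21,1): clear
  edge (21,1)–(24,11): clear
  edge (24,11)–(17,11): clear
  edge (17,11)–(16,9): clear
  midpoint (13/2,31/2) outside
  → clear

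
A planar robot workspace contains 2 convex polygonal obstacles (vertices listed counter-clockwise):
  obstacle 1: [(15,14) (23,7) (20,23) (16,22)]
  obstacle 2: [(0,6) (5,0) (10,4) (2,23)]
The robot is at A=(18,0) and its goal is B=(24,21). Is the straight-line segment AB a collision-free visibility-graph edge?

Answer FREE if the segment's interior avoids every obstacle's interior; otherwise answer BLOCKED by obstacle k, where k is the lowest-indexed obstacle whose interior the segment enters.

BLOCKED by obstacle 1

Obstacle 1 [(15,14) (23,7) (20,23) (16,22)]:
  edge (15,14)–(23,7): crosses AB
  edge (23,7)–(20,23): crosses AB
  edge (20,23)–(16,22): clear
  edge (16,22)–(15,14): clear
  → BLOCKED
Obstacle 2 [(0,6) (5,0) (10,4) (2,23)]:
  edge (0,6)–(5,0): clear
  edge (5,0)–(10,4): clear
  edge (10,4)–(2,23): clear
  edge (2,23)–(0,6): clear
  midpoint (21,21/2) outside
  → clear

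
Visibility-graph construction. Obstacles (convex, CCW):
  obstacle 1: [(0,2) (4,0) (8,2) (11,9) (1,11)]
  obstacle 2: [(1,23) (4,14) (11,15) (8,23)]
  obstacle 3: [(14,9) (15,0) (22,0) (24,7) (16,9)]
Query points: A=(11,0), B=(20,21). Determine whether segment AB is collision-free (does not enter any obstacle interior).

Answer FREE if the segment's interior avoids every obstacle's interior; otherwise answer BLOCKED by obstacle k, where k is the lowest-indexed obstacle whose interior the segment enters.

Obstacle 1 [(0,2) (4,0) (8,2) (11,9) (1,11)]:
  edge (0,2)–(4,0): clear
  edge (4,0)–(8,2): clear
  edge (8,2)–(11,9): clear
  edge (11,9)–(1,11): clear
  edge (1,11)–(0,2): clear
  midpoint (31/2,21/2) outside
  → clear
Obstacle 2 [(1,23) (4,14) (11,15) (8,23)]:
  edge (1,23)–(4,14): clear
  edge (4,14)–(11,15): clear
  edge (11,15)–(8,23): clear
  edge (8,23)–(1,23): clear
  midpoint (31/2,21/2) outside
  → clear
Obstacle 3 [(14,9) (15,0) (22,0) (24,7) (16,9)]:
  edge (14,9)–(15,0): crosses AB
  edge (15,0)–(22,0): clear
  edge (22,0)–(24,7): clear
  edge (24,7)–(16,9): clear
  edge (16,9)–(14,9): crosses AB
  → BLOCKED

BLOCKED by obstacle 3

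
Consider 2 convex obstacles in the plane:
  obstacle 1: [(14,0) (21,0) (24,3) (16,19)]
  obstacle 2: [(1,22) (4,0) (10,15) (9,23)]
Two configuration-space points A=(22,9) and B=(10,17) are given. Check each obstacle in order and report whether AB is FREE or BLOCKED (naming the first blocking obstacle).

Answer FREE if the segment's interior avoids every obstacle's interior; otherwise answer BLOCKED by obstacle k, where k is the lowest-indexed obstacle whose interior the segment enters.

Obstacle 1 [(14,0) (21,0) (24,3) (16,19)]:
  edge (14,0)–(21,0): clear
  edge (21,0)–(24,3): clear
  edge (24,3)–(16,19): crosses AB
  edge (16,19)–(14,0): crosses AB
  → BLOCKED
Obstacle 2 [(1,22) (4,0) (10,15) (9,23)]:
  edge (1,22)–(4,0): clear
  edge (4,0)–(10,15): clear
  edge (10,15)–(9,23): clear
  edge (9,23)–(1,22): clear
  midpoint (16,13) outside
  → clear

BLOCKED by obstacle 1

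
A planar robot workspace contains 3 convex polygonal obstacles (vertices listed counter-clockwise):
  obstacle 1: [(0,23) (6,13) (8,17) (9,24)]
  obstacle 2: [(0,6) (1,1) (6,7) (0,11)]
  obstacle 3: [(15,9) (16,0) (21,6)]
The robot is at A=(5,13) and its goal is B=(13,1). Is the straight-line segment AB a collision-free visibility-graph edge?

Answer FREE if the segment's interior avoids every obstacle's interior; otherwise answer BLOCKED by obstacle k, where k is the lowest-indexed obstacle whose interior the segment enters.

Obstacle 1 [(0,23) (6,13) (8,17) (9,24)]:
  edge (0,23)–(6,13): clear
  edge (6,13)–(8,17): clear
  edge (8,17)–(9,24): clear
  edge (9,24)–(0,23): clear
  midpoint (9,7) outside
  → clear
Obstacle 2 [(0,6) (1,1) (6,7) (0,11)]:
  edge (0,6)–(1,1): clear
  edge (1,1)–(6,7): clear
  edge (6,7)–(0,11): clear
  edge (0,11)–(0,6): clear
  midpoint (9,7) outside
  → clear
Obstacle 3 [(15,9) (16,0) (21,6)]:
  edge (15,9)–(16,0): clear
  edge (16,0)–(21,6): clear
  edge (21,6)–(15,9): clear
  midpoint (9,7) outside
  → clear

FREE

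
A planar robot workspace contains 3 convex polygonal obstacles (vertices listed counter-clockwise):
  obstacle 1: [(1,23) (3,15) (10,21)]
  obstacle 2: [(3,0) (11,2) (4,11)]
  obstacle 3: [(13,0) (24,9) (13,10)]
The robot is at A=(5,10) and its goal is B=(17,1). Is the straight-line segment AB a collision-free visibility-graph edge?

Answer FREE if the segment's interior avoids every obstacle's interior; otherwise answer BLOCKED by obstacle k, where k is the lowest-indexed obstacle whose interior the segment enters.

Obstacle 1 [(1,23) (3,15) (10,21)]:
  edge (1,23)–(3,15): clear
  edge (3,15)–(10,21): clear
  edge (10,21)–(1,23): clear
  midpoint (11,11/2) outside
  → clear
Obstacle 2 [(3,0) (11,2) (4,11)]:
  edge (3,0)–(11,2): clear
  edge (11,2)–(4,11): clear
  edge (4,11)–(3,0): clear
  midpoint (11,11/2) outside
  → clear
Obstacle 3 [(13,0) (24,9) (13,10)]:
  edge (13,0)–(24,9): crosses AB
  edge (24,9)–(13,10): clear
  edge (13,10)–(13,0): crosses AB
  → BLOCKED

BLOCKED by obstacle 3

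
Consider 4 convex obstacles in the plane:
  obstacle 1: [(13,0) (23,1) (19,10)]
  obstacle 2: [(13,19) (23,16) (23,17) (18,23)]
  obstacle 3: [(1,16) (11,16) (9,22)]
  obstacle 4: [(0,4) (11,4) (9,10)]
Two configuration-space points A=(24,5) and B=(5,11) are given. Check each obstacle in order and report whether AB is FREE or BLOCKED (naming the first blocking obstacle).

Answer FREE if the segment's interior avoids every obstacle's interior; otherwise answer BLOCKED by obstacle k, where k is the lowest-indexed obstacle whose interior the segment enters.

Obstacle 1 [(13,0) (23,1) (19,10)]:
  edge (13,0)–(23,1): clear
  edge (23,1)–(19,10): crosses AB
  edge (19,10)–(13,0): crosses AB
  → BLOCKED
Obstacle 2 [(13,19) (23,16) (23,17) (18,23)]:
  edge (13,19)–(23,16): clear
  edge (23,16)–(23,17): clear
  edge (23,17)–(18,23): clear
  edge (18,23)–(13,19): clear
  midpoint (29/2,8) outside
  → clear
Obstacle 3 [(1,16) (11,16) (9,22)]:
  edge (1,16)–(11,16): clear
  edge (11,16)–(9,22): clear
  edge (9,22)–(1,16): clear
  midpoint (29/2,8) outside
  → clear
Obstacle 4 [(0,4) (11,4) (9,10)]:
  edge (0,4)–(11,4): clear
  edge (11,4)–(9,10): crosses AB
  edge (9,10)–(0,4): crosses AB
  → BLOCKED

BLOCKED by obstacle 1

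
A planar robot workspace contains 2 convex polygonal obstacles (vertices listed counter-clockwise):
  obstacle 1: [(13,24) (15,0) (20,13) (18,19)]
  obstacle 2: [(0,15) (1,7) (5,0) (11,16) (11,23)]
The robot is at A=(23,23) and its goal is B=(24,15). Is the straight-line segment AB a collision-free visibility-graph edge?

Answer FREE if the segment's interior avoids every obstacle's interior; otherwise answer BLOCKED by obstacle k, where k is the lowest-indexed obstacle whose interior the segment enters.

Obstacle 1 [(13,24) (15,0) (20,13) (18,19)]:
  edge (13,24)–(15,0): clear
  edge (15,0)–(20,13): clear
  edge (20,13)–(18,19): clear
  edge (18,19)–(13,24): clear
  midpoint (47/2,19) outside
  → clear
Obstacle 2 [(0,15) (1,7) (5,0) (11,16) (11,23)]:
  edge (0,15)–(1,7): clear
  edge (1,7)–(5,0): clear
  edge (5,0)–(11,16): clear
  edge (11,16)–(11,23): clear
  edge (11,23)–(0,15): clear
  midpoint (47/2,19) outside
  → clear

FREE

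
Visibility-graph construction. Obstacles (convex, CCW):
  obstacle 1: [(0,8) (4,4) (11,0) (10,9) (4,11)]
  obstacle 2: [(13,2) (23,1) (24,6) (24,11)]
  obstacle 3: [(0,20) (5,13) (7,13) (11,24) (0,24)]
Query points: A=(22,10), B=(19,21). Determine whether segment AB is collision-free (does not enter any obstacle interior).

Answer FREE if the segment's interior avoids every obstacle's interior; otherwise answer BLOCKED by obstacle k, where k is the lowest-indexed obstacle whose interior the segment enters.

Obstacle 1 [(0,8) (4,4) (11,0) (10,9) (4,11)]:
  edge (0,8)–(4,4): clear
  edge (4,4)–(11,0): clear
  edge (11,0)–(10,9): clear
  edge (10,9)–(4,11): clear
  edge (4,11)–(0,8): clear
  midpoint (41/2,31/2) outside
  → clear
Obstacle 2 [(13,2) (23,1) (24,6) (24,11)]:
  edge (13,2)–(23,1): clear
  edge (23,1)–(24,6): clear
  edge (24,6)–(24,11): clear
  edge (24,11)–(13,2): clear
  midpoint (41/2,31/2) outside
  → clear
Obstacle 3 [(0,20) (5,13) (7,13) (11,24) (0,24)]:
  edge (0,20)–(5,13): clear
  edge (5,13)–(7,13): clear
  edge (7,13)–(11,24): clear
  edge (11,24)–(0,24): clear
  edge (0,24)–(0,20): clear
  midpoint (41/2,31/2) outside
  → clear

FREE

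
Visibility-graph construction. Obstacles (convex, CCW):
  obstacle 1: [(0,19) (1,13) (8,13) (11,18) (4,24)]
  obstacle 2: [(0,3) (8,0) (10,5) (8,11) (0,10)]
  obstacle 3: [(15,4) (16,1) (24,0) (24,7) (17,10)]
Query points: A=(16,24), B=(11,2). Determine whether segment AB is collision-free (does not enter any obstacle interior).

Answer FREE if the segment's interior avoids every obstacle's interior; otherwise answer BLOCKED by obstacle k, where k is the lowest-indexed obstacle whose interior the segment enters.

Obstacle 1 [(0,19) (1,13) (8,13) (11,18) (4,24)]:
  edge (0,19)–(1,13): clear
  edge (1,13)–(8,13): clear
  edge (8,13)–(11,18): clear
  edge (11,18)–(4,24): clear
  edge (4,24)–(0,19): clear
  midpoint (27/2,13) outside
  → clear
Obstacle 2 [(0,3) (8,0) (10,5) (8,11) (0,10)]:
  edge (0,3)–(8,0): clear
  edge (8,0)–(10,5): clear
  edge (10,5)–(8,11): clear
  edge (8,11)–(0,10): clear
  edge (0,10)–(0,3): clear
  midpoint (27/2,13) outside
  → clear
Obstacle 3 [(15,4) (16,1) (24,0) (24,7) (17,10)]:
  edge (15,4)–(16,1): clear
  edge (16,1)–(24,0): clear
  edge (24,0)–(24,7): clear
  edge (24,7)–(17,10): clear
  edge (17,10)–(15,4): clear
  midpoint (27/2,13) outside
  → clear

FREE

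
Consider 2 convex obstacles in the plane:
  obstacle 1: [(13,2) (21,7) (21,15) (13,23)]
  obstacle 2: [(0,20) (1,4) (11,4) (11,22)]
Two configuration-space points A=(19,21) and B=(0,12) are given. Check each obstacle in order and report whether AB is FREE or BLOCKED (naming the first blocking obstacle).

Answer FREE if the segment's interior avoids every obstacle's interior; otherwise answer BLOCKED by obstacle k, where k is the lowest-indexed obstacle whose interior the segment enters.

BLOCKED by obstacle 1

Obstacle 1 [(13,2) (21,7) (21,15) (13,23)]:
  edge (13,2)–(21,7): clear
  edge (21,7)–(21,15): clear
  edge (21,15)–(13,23): crosses AB
  edge (13,23)–(13,2): crosses AB
  → BLOCKED
Obstacle 2 [(0,20) (1,4) (11,4) (11,22)]:
  edge (0,20)–(1,4): crosses AB
  edge (1,4)–(11,4): clear
  edge (11,4)–(11,22): crosses AB
  edge (11,22)–(0,20): clear
  → BLOCKED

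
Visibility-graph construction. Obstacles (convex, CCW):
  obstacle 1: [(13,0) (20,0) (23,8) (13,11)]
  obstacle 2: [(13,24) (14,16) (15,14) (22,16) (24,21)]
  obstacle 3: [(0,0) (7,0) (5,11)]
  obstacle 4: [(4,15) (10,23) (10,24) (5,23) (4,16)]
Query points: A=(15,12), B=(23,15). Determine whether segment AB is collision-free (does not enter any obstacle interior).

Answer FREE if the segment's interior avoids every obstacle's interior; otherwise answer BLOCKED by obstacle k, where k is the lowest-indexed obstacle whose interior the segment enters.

Obstacle 1 [(13,0) (20,0) (23,8) (13,11)]:
  edge (13,0)–(20,0): clear
  edge (20,0)–(23,8): clear
  edge (23,8)–(13,11): clear
  edge (13,11)–(13,0): clear
  midpoint (19,27/2) outside
  → clear
Obstacle 2 [(13,24) (14,16) (15,14) (22,16) (24,21)]:
  edge (13,24)–(14,16): clear
  edge (14,16)–(15,14): clear
  edge (15,14)–(22,16): clear
  edge (22,16)–(24,21): clear
  edge (24,21)–(13,24): clear
  midpoint (19,27/2) outside
  → clear
Obstacle 3 [(0,0) (7,0) (5,11)]:
  edge (0,0)–(7,0): clear
  edge (7,0)–(5,11): clear
  edge (5,11)–(0,0): clear
  midpoint (19,27/2) outside
  → clear
Obstacle 4 [(4,15) (10,23) (10,24) (5,23) (4,16)]:
  edge (4,15)–(10,23): clear
  edge (10,23)–(10,24): clear
  edge (10,24)–(5,23): clear
  edge (5,23)–(4,16): clear
  edge (4,16)–(4,15): clear
  midpoint (19,27/2) outside
  → clear

FREE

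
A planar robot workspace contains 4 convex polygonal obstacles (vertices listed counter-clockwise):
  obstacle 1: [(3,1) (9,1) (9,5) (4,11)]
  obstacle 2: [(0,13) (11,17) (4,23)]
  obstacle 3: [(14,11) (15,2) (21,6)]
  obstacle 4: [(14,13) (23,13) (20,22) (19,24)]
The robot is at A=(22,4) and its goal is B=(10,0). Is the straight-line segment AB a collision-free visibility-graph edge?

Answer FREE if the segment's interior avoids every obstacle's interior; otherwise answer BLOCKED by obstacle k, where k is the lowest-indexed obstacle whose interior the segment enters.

FREE

Obstacle 1 [(3,1) (9,1) (9,5) (4,11)]:
  edge (3,1)–(9,1): clear
  edge (9,1)–(9,5): clear
  edge (9,5)–(4,11): clear
  edge (4,11)–(3,1): clear
  midpoint (16,2) outside
  → clear
Obstacle 2 [(0,13) (11,17) (4,23)]:
  edge (0,13)–(11,17): clear
  edge (11,17)–(4,23): clear
  edge (4,23)–(0,13): clear
  midpoint (16,2) outside
  → clear
Obstacle 3 [(14,11) (15,2) (21,6)]:
  edge (14,11)–(15,2): clear
  edge (15,2)–(21,6): clear
  edge (21,6)–(14,11): clear
  midpoint (16,2) outside
  → clear
Obstacle 4 [(14,13) (23,13) (20,22) (19,24)]:
  edge (14,13)–(23,13): clear
  edge (23,13)–(20,22): clear
  edge (20,22)–(19,24): clear
  edge (19,24)–(14,13): clear
  midpoint (16,2) outside
  → clear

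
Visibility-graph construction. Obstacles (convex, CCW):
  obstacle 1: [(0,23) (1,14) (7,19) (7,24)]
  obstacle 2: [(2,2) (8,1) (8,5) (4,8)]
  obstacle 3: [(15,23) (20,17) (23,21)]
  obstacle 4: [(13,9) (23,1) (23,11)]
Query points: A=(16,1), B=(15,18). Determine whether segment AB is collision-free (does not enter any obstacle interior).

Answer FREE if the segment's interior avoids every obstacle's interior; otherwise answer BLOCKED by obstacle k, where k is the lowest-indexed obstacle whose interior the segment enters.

BLOCKED by obstacle 4

Obstacle 1 [(0,23) (1,14) (7,19) (7,24)]:
  edge (0,23)–(1,14): clear
  edge (1,14)–(7,19): clear
  edge (7,19)–(7,24): clear
  edge (7,24)–(0,23): clear
  midpoint (31/2,19/2) outside
  → clear
Obstacle 2 [(2,2) (8,1) (8,5) (4,8)]:
  edge (2,2)–(8,1): clear
  edge (8,1)–(8,5): clear
  edge (8,5)–(4,8): clear
  edge (4,8)–(2,2): clear
  midpoint (31/2,19/2) outside
  → clear
Obstacle 3 [(15,23) (20,17) (23,21)]:
  edge (15,23)–(20,17): clear
  edge (20,17)–(23,21): clear
  edge (23,21)–(15,23): clear
  midpoint (31/2,19/2) outside
  → clear
Obstacle 4 [(13,9) (23,1) (23,11)]:
  edge (13,9)–(23,1): crosses AB
  edge (23,1)–(23,11): clear
  edge (23,11)–(13,9): crosses AB
  → BLOCKED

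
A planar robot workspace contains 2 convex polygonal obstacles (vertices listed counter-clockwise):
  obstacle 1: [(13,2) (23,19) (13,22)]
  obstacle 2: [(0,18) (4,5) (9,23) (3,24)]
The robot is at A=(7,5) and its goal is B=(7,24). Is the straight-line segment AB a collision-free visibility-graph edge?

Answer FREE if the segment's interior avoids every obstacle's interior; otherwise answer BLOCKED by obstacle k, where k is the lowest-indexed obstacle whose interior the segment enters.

BLOCKED by obstacle 2

Obstacle 1 [(13,2) (23,19) (13,22)]:
  edge (13,2)–(23,19): clear
  edge (23,19)–(13,22): clear
  edge (13,22)–(13,2): clear
  midpoint (7,29/2) outside
  → clear
Obstacle 2 [(0,18) (4,5) (9,23) (3,24)]:
  edge (0,18)–(4,5): clear
  edge (4,5)–(9,23): crosses AB
  edge (9,23)–(3,24): crosses AB
  edge (3,24)–(0,18): clear
  → BLOCKED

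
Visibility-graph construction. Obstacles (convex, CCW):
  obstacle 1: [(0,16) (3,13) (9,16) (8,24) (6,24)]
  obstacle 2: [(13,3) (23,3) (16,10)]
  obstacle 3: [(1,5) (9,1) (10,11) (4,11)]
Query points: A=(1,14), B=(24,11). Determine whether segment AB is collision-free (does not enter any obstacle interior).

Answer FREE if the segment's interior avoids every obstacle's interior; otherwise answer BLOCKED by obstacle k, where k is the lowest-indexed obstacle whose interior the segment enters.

Obstacle 1 [(0,16) (3,13) (9,16) (8,24) (6,24)]:
  edge (0,16)–(3,13): crosses AB
  edge (3,13)–(9,16): crosses AB
  edge (9,16)–(8,24): clear
  edge (8,24)–(6,24): clear
  edge (6,24)–(0,16): clear
  → BLOCKED
Obstacle 2 [(13,3) (23,3) (16,10)]:
  edge (13,3)–(23,3): clear
  edge (23,3)–(16,10): clear
  edge (16,10)–(13,3): clear
  midpoint (25/2,25/2) outside
  → clear
Obstacle 3 [(1,5) (9,1) (10,11) (4,11)]:
  edge (1,5)–(9,1): clear
  edge (9,1)–(10,11): clear
  edge (10,11)–(4,11): clear
  edge (4,11)–(1,5): clear
  midpoint (25/2,25/2) outside
  → clear

BLOCKED by obstacle 1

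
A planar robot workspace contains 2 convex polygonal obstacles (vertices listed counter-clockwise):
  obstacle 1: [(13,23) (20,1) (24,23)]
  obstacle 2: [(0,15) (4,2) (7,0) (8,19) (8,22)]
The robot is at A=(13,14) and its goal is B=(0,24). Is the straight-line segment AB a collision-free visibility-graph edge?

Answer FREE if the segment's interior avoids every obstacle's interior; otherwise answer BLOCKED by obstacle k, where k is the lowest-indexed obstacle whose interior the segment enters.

Obstacle 1 [(13,23) (20,1) (24,23)]:
  edge (13,23)–(20,1): clear
  edge (20,1)–(24,23): clear
  edge (24,23)–(13,23): clear
  midpoint (13/2,19) outside
  → clear
Obstacle 2 [(0,15) (4,2) (7,0) (8,19) (8,22)]:
  edge (0,15)–(4,2): clear
  edge (4,2)–(7,0): clear
  edge (7,0)–(8,19): crosses AB
  edge (8,19)–(8,22): clear
  edge (8,22)–(0,15): crosses AB
  → BLOCKED

BLOCKED by obstacle 2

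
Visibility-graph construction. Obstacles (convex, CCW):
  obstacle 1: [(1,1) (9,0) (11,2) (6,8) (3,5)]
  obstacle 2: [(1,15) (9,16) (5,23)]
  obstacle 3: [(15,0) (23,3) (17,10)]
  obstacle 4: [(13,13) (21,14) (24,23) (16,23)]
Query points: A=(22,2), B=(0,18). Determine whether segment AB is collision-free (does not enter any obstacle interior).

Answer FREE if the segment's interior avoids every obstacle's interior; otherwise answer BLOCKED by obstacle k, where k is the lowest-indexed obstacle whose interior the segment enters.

BLOCKED by obstacle 2

Obstacle 1 [(1,1) (9,0) (11,2) (6,8) (3,5)]:
  edge (1,1)–(9,0): clear
  edge (9,0)–(11,2): clear
  edge (11,2)–(6,8): clear
  edge (6,8)–(3,5): clear
  edge (3,5)–(1,1): clear
  midpoint (11,10) outside
  → clear
Obstacle 2 [(1,15) (9,16) (5,23)]:
  edge (1,15)–(9,16): crosses AB
  edge (9,16)–(5,23): clear
  edge (5,23)–(1,15): crosses AB
  → BLOCKED
Obstacle 3 [(15,0) (23,3) (17,10)]:
  edge (15,0)–(23,3): crosses AB
  edge (23,3)–(17,10): clear
  edge (17,10)–(15,0): crosses AB
  → BLOCKED
Obstacle 4 [(13,13) (21,14) (24,23) (16,23)]:
  edge (13,13)–(21,14): clear
  edge (21,14)–(24,23): clear
  edge (24,23)–(16,23): clear
  edge (16,23)–(13,13): clear
  midpoint (11,10) outside
  → clear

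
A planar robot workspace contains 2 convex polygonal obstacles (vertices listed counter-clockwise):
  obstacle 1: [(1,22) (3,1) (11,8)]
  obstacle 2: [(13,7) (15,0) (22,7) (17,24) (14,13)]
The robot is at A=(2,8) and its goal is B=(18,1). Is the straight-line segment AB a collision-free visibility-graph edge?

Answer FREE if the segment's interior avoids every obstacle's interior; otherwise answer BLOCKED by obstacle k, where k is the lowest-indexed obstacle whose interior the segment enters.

BLOCKED by obstacle 1

Obstacle 1 [(1,22) (3,1) (11,8)]:
  edge (1,22)–(3,1): crosses AB
  edge (3,1)–(11,8): crosses AB
  edge (11,8)–(1,22): clear
  → BLOCKED
Obstacle 2 [(13,7) (15,0) (22,7) (17,24) (14,13)]:
  edge (13,7)–(15,0): crosses AB
  edge (15,0)–(22,7): crosses AB
  edge (22,7)–(17,24): clear
  edge (17,24)–(14,13): clear
  edge (14,13)–(13,7): clear
  → BLOCKED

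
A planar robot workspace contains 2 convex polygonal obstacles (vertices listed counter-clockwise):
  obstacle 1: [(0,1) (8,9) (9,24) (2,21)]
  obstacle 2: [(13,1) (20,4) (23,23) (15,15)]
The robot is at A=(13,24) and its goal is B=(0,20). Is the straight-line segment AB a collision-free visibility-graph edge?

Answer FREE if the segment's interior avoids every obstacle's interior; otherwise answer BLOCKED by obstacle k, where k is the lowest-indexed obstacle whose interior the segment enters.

BLOCKED by obstacle 1

Obstacle 1 [(0,1) (8,9) (9,24) (2,21)]:
  edge (0,1)–(8,9): clear
  edge (8,9)–(9,24): crosses AB
  edge (9,24)–(2,21): clear
  edge (2,21)–(0,1): crosses AB
  → BLOCKED
Obstacle 2 [(13,1) (20,4) (23,23) (15,15)]:
  edge (13,1)–(20,4): clear
  edge (20,4)–(23,23): clear
  edge (23,23)–(15,15): clear
  edge (15,15)–(13,1): clear
  midpoint (13/2,22) outside
  → clear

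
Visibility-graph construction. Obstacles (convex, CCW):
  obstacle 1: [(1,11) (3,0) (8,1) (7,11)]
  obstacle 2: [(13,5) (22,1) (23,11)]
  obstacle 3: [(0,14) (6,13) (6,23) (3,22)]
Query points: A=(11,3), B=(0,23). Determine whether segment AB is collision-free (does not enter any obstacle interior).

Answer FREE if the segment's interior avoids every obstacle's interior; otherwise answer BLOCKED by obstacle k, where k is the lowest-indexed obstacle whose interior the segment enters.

Obstacle 1 [(1,11) (3,0) (8,1) (7,11)]:
  edge (1,11)–(3,0): clear
  edge (3,0)–(8,1): clear
  edge (8,1)–(7,11): crosses AB
  edge (7,11)–(1,11): crosses AB
  → BLOCKED
Obstacle 2 [(13,5) (22,1) (23,11)]:
  edge (13,5)–(22,1): clear
  edge (22,1)–(23,11): clear
  edge (23,11)–(13,5): clear
  midpoint (11/2,13) outside
  → clear
Obstacle 3 [(0,14) (6,13) (6,23) (3,22)]:
  edge (0,14)–(6,13): crosses AB
  edge (6,13)–(6,23): clear
  edge (6,23)–(3,22): clear
  edge (3,22)–(0,14): crosses AB
  → BLOCKED

BLOCKED by obstacle 1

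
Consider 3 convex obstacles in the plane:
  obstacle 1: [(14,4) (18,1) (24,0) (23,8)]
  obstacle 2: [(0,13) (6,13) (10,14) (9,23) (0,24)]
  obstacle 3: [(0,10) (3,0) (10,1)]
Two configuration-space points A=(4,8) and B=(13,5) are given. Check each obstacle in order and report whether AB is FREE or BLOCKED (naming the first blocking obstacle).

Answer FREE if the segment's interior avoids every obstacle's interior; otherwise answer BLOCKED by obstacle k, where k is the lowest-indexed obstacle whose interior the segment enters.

Obstacle 1 [(14,4) (18,1) (24,0) (23,8)]:
  edge (14,4)–(18,1): clear
  edge (18,1)–(24,0): clear
  edge (24,0)–(23,8): clear
  edge (23,8)–(14,4): clear
  midpoint (17/2,13/2) outside
  → clear
Obstacle 2 [(0,13) (6,13) (10,14) (9,23) (0,24)]:
  edge (0,13)–(6,13): clear
  edge (6,13)–(10,14): clear
  edge (10,14)–(9,23): clear
  edge (9,23)–(0,24): clear
  edge (0,24)–(0,13): clear
  midpoint (17/2,13/2) outside
  → clear
Obstacle 3 [(0,10) (3,0) (10,1)]:
  edge (0,10)–(3,0): clear
  edge (3,0)–(10,1): clear
  edge (10,1)–(0,10): clear
  midpoint (17/2,13/2) outside
  → clear

FREE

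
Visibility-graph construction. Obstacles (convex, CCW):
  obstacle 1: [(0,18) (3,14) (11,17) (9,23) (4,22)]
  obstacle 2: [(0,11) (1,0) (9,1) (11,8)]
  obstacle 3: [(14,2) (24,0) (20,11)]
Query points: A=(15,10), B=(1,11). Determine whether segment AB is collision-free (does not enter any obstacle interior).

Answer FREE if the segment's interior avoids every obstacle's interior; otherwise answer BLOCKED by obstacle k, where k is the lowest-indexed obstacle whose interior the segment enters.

Obstacle 1 [(0,18) (3,14) (11,17) (9,23) (4,22)]:
  edge (0,18)–(3,14): clear
  edge (3,14)–(11,17): clear
  edge (11,17)–(9,23): clear
  edge (9,23)–(4,22): clear
  edge (4,22)–(0,18): clear
  midpoint (8,21/2) outside
  → clear
Obstacle 2 [(0,11) (1,0) (9,1) (11,8)]:
  edge (0,11)–(1,0): clear
  edge (1,0)–(9,1): clear
  edge (9,1)–(11,8): clear
  edge (11,8)–(0,11): clear
  midpoint (8,21/2) outside
  → clear
Obstacle 3 [(14,2) (24,0) (20,11)]:
  edge (14,2)–(24,0): clear
  edge (24,0)–(20,11): clear
  edge (20,11)–(14,2): clear
  midpoint (8,21/2) outside
  → clear

FREE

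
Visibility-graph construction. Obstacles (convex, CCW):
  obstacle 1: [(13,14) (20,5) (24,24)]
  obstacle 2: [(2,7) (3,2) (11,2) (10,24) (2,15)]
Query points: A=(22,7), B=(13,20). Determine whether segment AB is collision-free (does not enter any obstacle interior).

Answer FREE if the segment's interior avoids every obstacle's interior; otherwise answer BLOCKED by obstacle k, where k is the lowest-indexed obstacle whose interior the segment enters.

BLOCKED by obstacle 1

Obstacle 1 [(13,14) (20,5) (24,24)]:
  edge (13,14)–(20,5): clear
  edge (20,5)–(24,24): crosses AB
  edge (24,24)–(13,14): crosses AB
  → BLOCKED
Obstacle 2 [(2,7) (3,2) (11,2) (10,24) (2,15)]:
  edge (2,7)–(3,2): clear
  edge (3,2)–(11,2): clear
  edge (11,2)–(10,24): clear
  edge (10,24)–(2,15): clear
  edge (2,15)–(2,7): clear
  midpoint (35/2,27/2) outside
  → clear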